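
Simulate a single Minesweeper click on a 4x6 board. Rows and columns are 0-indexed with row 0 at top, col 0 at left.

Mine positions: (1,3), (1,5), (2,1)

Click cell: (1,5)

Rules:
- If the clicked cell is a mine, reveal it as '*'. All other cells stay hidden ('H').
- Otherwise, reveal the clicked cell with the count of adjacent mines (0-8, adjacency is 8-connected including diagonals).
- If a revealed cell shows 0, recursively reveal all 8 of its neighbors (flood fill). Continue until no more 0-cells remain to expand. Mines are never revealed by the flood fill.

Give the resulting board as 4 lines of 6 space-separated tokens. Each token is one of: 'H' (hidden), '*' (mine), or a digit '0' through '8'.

H H H H H H
H H H H H *
H H H H H H
H H H H H H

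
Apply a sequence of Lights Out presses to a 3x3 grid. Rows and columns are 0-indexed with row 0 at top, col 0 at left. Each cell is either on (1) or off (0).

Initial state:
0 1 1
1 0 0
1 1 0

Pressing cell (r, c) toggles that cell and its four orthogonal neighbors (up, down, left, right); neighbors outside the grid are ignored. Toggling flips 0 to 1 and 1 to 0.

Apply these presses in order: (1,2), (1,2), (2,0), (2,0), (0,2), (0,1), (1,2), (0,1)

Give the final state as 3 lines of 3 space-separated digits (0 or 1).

Answer: 0 0 1
1 1 0
1 1 1

Derivation:
After press 1 at (1,2):
0 1 0
1 1 1
1 1 1

After press 2 at (1,2):
0 1 1
1 0 0
1 1 0

After press 3 at (2,0):
0 1 1
0 0 0
0 0 0

After press 4 at (2,0):
0 1 1
1 0 0
1 1 0

After press 5 at (0,2):
0 0 0
1 0 1
1 1 0

After press 6 at (0,1):
1 1 1
1 1 1
1 1 0

After press 7 at (1,2):
1 1 0
1 0 0
1 1 1

After press 8 at (0,1):
0 0 1
1 1 0
1 1 1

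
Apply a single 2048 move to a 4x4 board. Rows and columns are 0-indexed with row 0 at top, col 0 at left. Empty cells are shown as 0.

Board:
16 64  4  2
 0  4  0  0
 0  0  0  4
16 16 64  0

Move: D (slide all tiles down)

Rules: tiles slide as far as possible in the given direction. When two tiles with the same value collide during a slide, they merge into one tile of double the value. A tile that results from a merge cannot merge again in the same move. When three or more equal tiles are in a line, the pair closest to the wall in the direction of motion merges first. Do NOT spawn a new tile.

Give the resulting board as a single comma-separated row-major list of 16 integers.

Answer: 0, 0, 0, 0, 0, 64, 0, 0, 0, 4, 4, 2, 32, 16, 64, 4

Derivation:
Slide down:
col 0: [16, 0, 0, 16] -> [0, 0, 0, 32]
col 1: [64, 4, 0, 16] -> [0, 64, 4, 16]
col 2: [4, 0, 0, 64] -> [0, 0, 4, 64]
col 3: [2, 0, 4, 0] -> [0, 0, 2, 4]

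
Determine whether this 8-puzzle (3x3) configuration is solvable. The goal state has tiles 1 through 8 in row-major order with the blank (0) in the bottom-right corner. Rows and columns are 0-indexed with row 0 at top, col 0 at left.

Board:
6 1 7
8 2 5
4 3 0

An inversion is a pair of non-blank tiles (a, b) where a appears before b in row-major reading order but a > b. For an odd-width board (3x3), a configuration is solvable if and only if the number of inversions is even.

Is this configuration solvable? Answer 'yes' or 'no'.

Answer: yes

Derivation:
Inversions (pairs i<j in row-major order where tile[i] > tile[j] > 0): 16
16 is even, so the puzzle is solvable.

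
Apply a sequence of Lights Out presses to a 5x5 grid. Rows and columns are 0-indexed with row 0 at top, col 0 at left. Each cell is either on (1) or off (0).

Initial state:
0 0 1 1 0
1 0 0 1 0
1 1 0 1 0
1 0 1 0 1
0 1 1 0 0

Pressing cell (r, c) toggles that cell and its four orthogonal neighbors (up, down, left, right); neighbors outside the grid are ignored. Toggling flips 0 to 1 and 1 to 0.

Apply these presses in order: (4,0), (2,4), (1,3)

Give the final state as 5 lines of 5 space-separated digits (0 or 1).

After press 1 at (4,0):
0 0 1 1 0
1 0 0 1 0
1 1 0 1 0
0 0 1 0 1
1 0 1 0 0

After press 2 at (2,4):
0 0 1 1 0
1 0 0 1 1
1 1 0 0 1
0 0 1 0 0
1 0 1 0 0

After press 3 at (1,3):
0 0 1 0 0
1 0 1 0 0
1 1 0 1 1
0 0 1 0 0
1 0 1 0 0

Answer: 0 0 1 0 0
1 0 1 0 0
1 1 0 1 1
0 0 1 0 0
1 0 1 0 0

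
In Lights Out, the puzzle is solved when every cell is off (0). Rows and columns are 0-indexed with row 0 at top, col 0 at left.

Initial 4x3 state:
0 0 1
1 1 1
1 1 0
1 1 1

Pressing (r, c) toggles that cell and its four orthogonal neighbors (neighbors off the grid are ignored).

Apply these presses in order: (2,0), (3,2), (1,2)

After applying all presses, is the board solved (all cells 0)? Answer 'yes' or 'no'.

After press 1 at (2,0):
0 0 1
0 1 1
0 0 0
0 1 1

After press 2 at (3,2):
0 0 1
0 1 1
0 0 1
0 0 0

After press 3 at (1,2):
0 0 0
0 0 0
0 0 0
0 0 0

Lights still on: 0

Answer: yes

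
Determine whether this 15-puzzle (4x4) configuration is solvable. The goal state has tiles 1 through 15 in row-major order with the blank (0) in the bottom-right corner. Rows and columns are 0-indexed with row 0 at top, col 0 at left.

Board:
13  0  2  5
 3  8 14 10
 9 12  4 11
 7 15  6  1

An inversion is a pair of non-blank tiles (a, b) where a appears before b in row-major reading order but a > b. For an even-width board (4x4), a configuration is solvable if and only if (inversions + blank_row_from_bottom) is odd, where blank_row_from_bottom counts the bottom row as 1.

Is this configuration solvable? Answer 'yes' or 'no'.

Answer: no

Derivation:
Inversions: 52
Blank is in row 0 (0-indexed from top), which is row 4 counting from the bottom (bottom = 1).
52 + 4 = 56, which is even, so the puzzle is not solvable.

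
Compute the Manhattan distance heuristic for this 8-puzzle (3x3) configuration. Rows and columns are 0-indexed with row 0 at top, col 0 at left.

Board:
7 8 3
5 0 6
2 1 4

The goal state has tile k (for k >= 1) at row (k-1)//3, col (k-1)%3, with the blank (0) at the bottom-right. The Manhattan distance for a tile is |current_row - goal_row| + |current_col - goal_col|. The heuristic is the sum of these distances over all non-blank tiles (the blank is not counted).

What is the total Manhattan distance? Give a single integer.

Answer: 14

Derivation:
Tile 7: (0,0)->(2,0) = 2
Tile 8: (0,1)->(2,1) = 2
Tile 3: (0,2)->(0,2) = 0
Tile 5: (1,0)->(1,1) = 1
Tile 6: (1,2)->(1,2) = 0
Tile 2: (2,0)->(0,1) = 3
Tile 1: (2,1)->(0,0) = 3
Tile 4: (2,2)->(1,0) = 3
Sum: 2 + 2 + 0 + 1 + 0 + 3 + 3 + 3 = 14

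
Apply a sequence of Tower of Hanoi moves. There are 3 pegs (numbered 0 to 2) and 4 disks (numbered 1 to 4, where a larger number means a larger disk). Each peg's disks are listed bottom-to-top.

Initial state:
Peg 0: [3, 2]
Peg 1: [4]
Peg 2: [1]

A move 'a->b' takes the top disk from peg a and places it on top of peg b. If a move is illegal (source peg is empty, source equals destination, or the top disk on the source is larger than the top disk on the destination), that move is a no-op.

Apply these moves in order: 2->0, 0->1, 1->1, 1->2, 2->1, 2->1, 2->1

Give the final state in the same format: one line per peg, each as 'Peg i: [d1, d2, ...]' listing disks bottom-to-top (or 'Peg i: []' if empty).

After move 1 (2->0):
Peg 0: [3, 2, 1]
Peg 1: [4]
Peg 2: []

After move 2 (0->1):
Peg 0: [3, 2]
Peg 1: [4, 1]
Peg 2: []

After move 3 (1->1):
Peg 0: [3, 2]
Peg 1: [4, 1]
Peg 2: []

After move 4 (1->2):
Peg 0: [3, 2]
Peg 1: [4]
Peg 2: [1]

After move 5 (2->1):
Peg 0: [3, 2]
Peg 1: [4, 1]
Peg 2: []

After move 6 (2->1):
Peg 0: [3, 2]
Peg 1: [4, 1]
Peg 2: []

After move 7 (2->1):
Peg 0: [3, 2]
Peg 1: [4, 1]
Peg 2: []

Answer: Peg 0: [3, 2]
Peg 1: [4, 1]
Peg 2: []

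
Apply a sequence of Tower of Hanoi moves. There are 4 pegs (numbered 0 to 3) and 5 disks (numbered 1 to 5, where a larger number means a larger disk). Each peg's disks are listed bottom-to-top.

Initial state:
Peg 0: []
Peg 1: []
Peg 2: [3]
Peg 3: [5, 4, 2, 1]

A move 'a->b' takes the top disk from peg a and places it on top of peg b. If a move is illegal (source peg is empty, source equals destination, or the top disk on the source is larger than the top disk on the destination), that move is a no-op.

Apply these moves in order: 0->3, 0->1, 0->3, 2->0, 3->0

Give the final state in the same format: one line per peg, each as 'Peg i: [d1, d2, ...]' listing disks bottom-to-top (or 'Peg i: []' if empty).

After move 1 (0->3):
Peg 0: []
Peg 1: []
Peg 2: [3]
Peg 3: [5, 4, 2, 1]

After move 2 (0->1):
Peg 0: []
Peg 1: []
Peg 2: [3]
Peg 3: [5, 4, 2, 1]

After move 3 (0->3):
Peg 0: []
Peg 1: []
Peg 2: [3]
Peg 3: [5, 4, 2, 1]

After move 4 (2->0):
Peg 0: [3]
Peg 1: []
Peg 2: []
Peg 3: [5, 4, 2, 1]

After move 5 (3->0):
Peg 0: [3, 1]
Peg 1: []
Peg 2: []
Peg 3: [5, 4, 2]

Answer: Peg 0: [3, 1]
Peg 1: []
Peg 2: []
Peg 3: [5, 4, 2]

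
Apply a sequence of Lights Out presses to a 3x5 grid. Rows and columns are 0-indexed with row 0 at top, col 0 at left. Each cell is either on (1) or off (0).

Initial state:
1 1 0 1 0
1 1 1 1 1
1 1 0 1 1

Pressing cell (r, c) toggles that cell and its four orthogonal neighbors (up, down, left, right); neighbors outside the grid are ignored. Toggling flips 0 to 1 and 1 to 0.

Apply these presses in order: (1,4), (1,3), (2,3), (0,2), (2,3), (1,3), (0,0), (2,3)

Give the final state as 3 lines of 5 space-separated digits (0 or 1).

After press 1 at (1,4):
1 1 0 1 1
1 1 1 0 0
1 1 0 1 0

After press 2 at (1,3):
1 1 0 0 1
1 1 0 1 1
1 1 0 0 0

After press 3 at (2,3):
1 1 0 0 1
1 1 0 0 1
1 1 1 1 1

After press 4 at (0,2):
1 0 1 1 1
1 1 1 0 1
1 1 1 1 1

After press 5 at (2,3):
1 0 1 1 1
1 1 1 1 1
1 1 0 0 0

After press 6 at (1,3):
1 0 1 0 1
1 1 0 0 0
1 1 0 1 0

After press 7 at (0,0):
0 1 1 0 1
0 1 0 0 0
1 1 0 1 0

After press 8 at (2,3):
0 1 1 0 1
0 1 0 1 0
1 1 1 0 1

Answer: 0 1 1 0 1
0 1 0 1 0
1 1 1 0 1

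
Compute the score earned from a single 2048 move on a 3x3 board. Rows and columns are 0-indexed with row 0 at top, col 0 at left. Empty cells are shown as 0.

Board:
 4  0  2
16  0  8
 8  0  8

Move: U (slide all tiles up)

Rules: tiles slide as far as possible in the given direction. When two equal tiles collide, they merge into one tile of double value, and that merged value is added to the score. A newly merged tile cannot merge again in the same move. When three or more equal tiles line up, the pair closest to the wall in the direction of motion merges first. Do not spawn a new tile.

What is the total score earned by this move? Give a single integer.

Slide up:
col 0: [4, 16, 8] -> [4, 16, 8]  score +0 (running 0)
col 1: [0, 0, 0] -> [0, 0, 0]  score +0 (running 0)
col 2: [2, 8, 8] -> [2, 16, 0]  score +16 (running 16)
Board after move:
 4  0  2
16  0 16
 8  0  0

Answer: 16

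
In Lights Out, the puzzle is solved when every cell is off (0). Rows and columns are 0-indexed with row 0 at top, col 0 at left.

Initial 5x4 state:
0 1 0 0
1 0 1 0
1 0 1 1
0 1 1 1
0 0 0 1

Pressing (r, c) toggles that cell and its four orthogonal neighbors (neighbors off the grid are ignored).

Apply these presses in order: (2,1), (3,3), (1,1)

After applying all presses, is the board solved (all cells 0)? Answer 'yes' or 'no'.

After press 1 at (2,1):
0 1 0 0
1 1 1 0
0 1 0 1
0 0 1 1
0 0 0 1

After press 2 at (3,3):
0 1 0 0
1 1 1 0
0 1 0 0
0 0 0 0
0 0 0 0

After press 3 at (1,1):
0 0 0 0
0 0 0 0
0 0 0 0
0 0 0 0
0 0 0 0

Lights still on: 0

Answer: yes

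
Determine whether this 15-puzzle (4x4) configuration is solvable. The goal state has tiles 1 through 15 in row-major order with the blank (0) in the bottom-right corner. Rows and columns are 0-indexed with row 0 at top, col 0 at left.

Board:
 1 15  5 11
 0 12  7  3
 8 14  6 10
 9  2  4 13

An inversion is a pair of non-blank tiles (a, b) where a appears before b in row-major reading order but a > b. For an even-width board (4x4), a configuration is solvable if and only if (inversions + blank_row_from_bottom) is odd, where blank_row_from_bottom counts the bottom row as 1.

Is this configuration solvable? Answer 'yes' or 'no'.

Inversions: 53
Blank is in row 1 (0-indexed from top), which is row 3 counting from the bottom (bottom = 1).
53 + 3 = 56, which is even, so the puzzle is not solvable.

Answer: no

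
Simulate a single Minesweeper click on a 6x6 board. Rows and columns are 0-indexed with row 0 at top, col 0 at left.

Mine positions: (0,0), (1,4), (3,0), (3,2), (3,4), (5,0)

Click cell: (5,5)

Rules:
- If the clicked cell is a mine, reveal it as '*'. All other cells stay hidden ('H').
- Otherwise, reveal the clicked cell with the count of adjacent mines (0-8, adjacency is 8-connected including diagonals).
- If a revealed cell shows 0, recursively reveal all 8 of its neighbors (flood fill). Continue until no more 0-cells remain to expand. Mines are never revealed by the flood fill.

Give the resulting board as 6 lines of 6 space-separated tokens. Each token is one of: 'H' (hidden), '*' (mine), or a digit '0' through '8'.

H H H H H H
H H H H H H
H H H H H H
H H H H H H
H 3 1 2 1 1
H 1 0 0 0 0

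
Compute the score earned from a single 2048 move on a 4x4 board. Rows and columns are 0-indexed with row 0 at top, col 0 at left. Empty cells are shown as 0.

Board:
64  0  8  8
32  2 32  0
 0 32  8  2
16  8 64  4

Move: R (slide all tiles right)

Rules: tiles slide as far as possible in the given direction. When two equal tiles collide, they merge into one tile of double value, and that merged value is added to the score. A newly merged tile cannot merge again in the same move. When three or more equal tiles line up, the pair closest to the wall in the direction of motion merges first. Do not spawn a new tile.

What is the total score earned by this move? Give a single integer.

Slide right:
row 0: [64, 0, 8, 8] -> [0, 0, 64, 16]  score +16 (running 16)
row 1: [32, 2, 32, 0] -> [0, 32, 2, 32]  score +0 (running 16)
row 2: [0, 32, 8, 2] -> [0, 32, 8, 2]  score +0 (running 16)
row 3: [16, 8, 64, 4] -> [16, 8, 64, 4]  score +0 (running 16)
Board after move:
 0  0 64 16
 0 32  2 32
 0 32  8  2
16  8 64  4

Answer: 16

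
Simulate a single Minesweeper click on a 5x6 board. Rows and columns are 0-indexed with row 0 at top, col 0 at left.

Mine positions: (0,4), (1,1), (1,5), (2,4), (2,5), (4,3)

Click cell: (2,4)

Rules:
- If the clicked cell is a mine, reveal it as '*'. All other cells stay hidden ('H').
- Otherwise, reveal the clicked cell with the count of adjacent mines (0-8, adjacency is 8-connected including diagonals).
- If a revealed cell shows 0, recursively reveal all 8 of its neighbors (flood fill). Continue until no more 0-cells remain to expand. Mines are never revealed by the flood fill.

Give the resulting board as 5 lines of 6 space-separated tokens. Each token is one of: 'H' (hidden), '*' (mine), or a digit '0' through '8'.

H H H H H H
H H H H H H
H H H H * H
H H H H H H
H H H H H H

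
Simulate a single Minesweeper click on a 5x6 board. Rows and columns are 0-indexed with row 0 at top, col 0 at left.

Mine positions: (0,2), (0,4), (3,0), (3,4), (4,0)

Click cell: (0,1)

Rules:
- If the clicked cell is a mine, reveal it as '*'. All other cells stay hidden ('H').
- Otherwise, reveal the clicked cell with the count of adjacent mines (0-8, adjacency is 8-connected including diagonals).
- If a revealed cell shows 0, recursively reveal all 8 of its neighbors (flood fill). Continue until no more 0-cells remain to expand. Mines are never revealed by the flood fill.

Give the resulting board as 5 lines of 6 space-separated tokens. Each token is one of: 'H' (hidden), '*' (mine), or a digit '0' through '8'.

H 1 H H H H
H H H H H H
H H H H H H
H H H H H H
H H H H H H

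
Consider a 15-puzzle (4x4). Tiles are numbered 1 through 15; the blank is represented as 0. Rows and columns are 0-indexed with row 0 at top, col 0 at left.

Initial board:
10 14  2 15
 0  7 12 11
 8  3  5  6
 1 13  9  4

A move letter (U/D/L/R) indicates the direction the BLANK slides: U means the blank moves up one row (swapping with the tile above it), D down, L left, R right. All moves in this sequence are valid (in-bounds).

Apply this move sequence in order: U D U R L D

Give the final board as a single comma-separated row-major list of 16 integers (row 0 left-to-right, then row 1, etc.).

Answer: 10, 14, 2, 15, 0, 7, 12, 11, 8, 3, 5, 6, 1, 13, 9, 4

Derivation:
After move 1 (U):
 0 14  2 15
10  7 12 11
 8  3  5  6
 1 13  9  4

After move 2 (D):
10 14  2 15
 0  7 12 11
 8  3  5  6
 1 13  9  4

After move 3 (U):
 0 14  2 15
10  7 12 11
 8  3  5  6
 1 13  9  4

After move 4 (R):
14  0  2 15
10  7 12 11
 8  3  5  6
 1 13  9  4

After move 5 (L):
 0 14  2 15
10  7 12 11
 8  3  5  6
 1 13  9  4

After move 6 (D):
10 14  2 15
 0  7 12 11
 8  3  5  6
 1 13  9  4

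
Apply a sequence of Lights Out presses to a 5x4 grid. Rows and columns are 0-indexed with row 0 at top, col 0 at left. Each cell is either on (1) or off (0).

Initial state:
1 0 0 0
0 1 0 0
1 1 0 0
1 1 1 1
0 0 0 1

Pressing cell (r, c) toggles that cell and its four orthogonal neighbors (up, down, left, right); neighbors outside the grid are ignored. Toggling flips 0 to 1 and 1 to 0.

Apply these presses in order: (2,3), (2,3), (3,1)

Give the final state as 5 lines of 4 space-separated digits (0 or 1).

After press 1 at (2,3):
1 0 0 0
0 1 0 1
1 1 1 1
1 1 1 0
0 0 0 1

After press 2 at (2,3):
1 0 0 0
0 1 0 0
1 1 0 0
1 1 1 1
0 0 0 1

After press 3 at (3,1):
1 0 0 0
0 1 0 0
1 0 0 0
0 0 0 1
0 1 0 1

Answer: 1 0 0 0
0 1 0 0
1 0 0 0
0 0 0 1
0 1 0 1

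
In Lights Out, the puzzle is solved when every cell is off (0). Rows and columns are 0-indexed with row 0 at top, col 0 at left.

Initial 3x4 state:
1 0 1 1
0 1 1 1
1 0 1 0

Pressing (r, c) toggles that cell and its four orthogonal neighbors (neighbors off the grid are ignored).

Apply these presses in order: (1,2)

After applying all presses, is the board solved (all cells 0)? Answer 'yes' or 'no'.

After press 1 at (1,2):
1 0 0 1
0 0 0 0
1 0 0 0

Lights still on: 3

Answer: no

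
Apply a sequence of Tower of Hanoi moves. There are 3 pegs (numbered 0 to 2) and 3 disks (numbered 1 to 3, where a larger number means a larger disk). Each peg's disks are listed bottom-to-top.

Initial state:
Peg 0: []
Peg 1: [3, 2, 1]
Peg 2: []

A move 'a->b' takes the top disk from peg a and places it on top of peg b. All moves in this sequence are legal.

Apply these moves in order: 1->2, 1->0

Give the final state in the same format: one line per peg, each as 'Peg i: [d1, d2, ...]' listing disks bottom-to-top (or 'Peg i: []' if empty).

After move 1 (1->2):
Peg 0: []
Peg 1: [3, 2]
Peg 2: [1]

After move 2 (1->0):
Peg 0: [2]
Peg 1: [3]
Peg 2: [1]

Answer: Peg 0: [2]
Peg 1: [3]
Peg 2: [1]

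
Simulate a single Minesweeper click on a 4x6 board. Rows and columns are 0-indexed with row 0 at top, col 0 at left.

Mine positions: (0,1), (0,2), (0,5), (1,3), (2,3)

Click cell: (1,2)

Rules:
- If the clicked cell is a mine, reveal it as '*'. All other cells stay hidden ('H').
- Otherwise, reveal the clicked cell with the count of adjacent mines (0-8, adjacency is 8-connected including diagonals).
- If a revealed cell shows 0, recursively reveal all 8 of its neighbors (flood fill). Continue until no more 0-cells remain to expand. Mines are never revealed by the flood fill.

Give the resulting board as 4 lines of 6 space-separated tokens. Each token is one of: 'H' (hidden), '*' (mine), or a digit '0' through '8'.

H H H H H H
H H 4 H H H
H H H H H H
H H H H H H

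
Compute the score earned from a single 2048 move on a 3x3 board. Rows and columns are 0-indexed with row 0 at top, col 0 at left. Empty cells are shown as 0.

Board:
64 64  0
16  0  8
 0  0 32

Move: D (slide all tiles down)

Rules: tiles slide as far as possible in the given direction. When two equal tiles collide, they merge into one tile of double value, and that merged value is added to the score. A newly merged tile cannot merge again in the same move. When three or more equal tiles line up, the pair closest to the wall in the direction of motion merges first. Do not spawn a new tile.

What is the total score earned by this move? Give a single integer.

Answer: 0

Derivation:
Slide down:
col 0: [64, 16, 0] -> [0, 64, 16]  score +0 (running 0)
col 1: [64, 0, 0] -> [0, 0, 64]  score +0 (running 0)
col 2: [0, 8, 32] -> [0, 8, 32]  score +0 (running 0)
Board after move:
 0  0  0
64  0  8
16 64 32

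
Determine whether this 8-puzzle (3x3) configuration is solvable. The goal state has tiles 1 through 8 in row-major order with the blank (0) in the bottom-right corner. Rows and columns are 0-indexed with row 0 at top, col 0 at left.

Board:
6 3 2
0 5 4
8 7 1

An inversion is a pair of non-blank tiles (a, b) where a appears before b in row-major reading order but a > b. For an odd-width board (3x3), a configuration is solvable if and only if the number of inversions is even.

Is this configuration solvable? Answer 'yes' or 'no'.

Answer: yes

Derivation:
Inversions (pairs i<j in row-major order where tile[i] > tile[j] > 0): 14
14 is even, so the puzzle is solvable.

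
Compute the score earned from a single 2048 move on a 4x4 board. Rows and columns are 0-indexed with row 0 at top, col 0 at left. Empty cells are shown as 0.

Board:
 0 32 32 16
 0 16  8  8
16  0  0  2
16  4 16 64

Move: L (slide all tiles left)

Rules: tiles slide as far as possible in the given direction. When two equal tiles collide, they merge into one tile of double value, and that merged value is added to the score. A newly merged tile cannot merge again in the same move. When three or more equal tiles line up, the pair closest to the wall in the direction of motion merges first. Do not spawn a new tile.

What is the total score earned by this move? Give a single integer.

Slide left:
row 0: [0, 32, 32, 16] -> [64, 16, 0, 0]  score +64 (running 64)
row 1: [0, 16, 8, 8] -> [16, 16, 0, 0]  score +16 (running 80)
row 2: [16, 0, 0, 2] -> [16, 2, 0, 0]  score +0 (running 80)
row 3: [16, 4, 16, 64] -> [16, 4, 16, 64]  score +0 (running 80)
Board after move:
64 16  0  0
16 16  0  0
16  2  0  0
16  4 16 64

Answer: 80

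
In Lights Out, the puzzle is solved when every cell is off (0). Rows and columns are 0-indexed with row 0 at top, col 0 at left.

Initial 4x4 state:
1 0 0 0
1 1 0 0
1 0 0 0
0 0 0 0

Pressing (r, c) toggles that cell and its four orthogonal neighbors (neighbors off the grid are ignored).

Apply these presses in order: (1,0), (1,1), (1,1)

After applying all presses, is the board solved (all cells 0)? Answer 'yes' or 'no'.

After press 1 at (1,0):
0 0 0 0
0 0 0 0
0 0 0 0
0 0 0 0

After press 2 at (1,1):
0 1 0 0
1 1 1 0
0 1 0 0
0 0 0 0

After press 3 at (1,1):
0 0 0 0
0 0 0 0
0 0 0 0
0 0 0 0

Lights still on: 0

Answer: yes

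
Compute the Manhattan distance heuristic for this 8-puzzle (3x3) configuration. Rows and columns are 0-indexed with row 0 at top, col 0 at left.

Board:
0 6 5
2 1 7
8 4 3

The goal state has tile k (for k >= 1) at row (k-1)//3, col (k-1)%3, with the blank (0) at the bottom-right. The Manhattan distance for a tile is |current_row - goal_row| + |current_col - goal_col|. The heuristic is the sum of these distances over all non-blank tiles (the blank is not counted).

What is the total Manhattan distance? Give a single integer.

Tile 6: (0,1)->(1,2) = 2
Tile 5: (0,2)->(1,1) = 2
Tile 2: (1,0)->(0,1) = 2
Tile 1: (1,1)->(0,0) = 2
Tile 7: (1,2)->(2,0) = 3
Tile 8: (2,0)->(2,1) = 1
Tile 4: (2,1)->(1,0) = 2
Tile 3: (2,2)->(0,2) = 2
Sum: 2 + 2 + 2 + 2 + 3 + 1 + 2 + 2 = 16

Answer: 16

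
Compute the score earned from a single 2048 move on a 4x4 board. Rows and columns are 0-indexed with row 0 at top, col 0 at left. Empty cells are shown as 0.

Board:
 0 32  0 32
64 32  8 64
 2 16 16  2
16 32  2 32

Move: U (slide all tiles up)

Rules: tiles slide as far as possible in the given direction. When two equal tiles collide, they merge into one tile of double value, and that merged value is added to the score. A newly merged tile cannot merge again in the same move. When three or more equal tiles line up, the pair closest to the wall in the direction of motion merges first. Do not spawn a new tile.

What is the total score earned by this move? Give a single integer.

Answer: 64

Derivation:
Slide up:
col 0: [0, 64, 2, 16] -> [64, 2, 16, 0]  score +0 (running 0)
col 1: [32, 32, 16, 32] -> [64, 16, 32, 0]  score +64 (running 64)
col 2: [0, 8, 16, 2] -> [8, 16, 2, 0]  score +0 (running 64)
col 3: [32, 64, 2, 32] -> [32, 64, 2, 32]  score +0 (running 64)
Board after move:
64 64  8 32
 2 16 16 64
16 32  2  2
 0  0  0 32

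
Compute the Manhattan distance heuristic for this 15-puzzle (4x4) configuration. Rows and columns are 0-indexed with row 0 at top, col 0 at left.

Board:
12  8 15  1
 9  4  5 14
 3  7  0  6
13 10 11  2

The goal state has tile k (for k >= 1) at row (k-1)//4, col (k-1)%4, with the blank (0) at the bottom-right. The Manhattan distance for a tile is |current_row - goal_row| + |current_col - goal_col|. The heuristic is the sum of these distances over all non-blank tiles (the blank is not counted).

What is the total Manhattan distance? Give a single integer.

Tile 12: (0,0)->(2,3) = 5
Tile 8: (0,1)->(1,3) = 3
Tile 15: (0,2)->(3,2) = 3
Tile 1: (0,3)->(0,0) = 3
Tile 9: (1,0)->(2,0) = 1
Tile 4: (1,1)->(0,3) = 3
Tile 5: (1,2)->(1,0) = 2
Tile 14: (1,3)->(3,1) = 4
Tile 3: (2,0)->(0,2) = 4
Tile 7: (2,1)->(1,2) = 2
Tile 6: (2,3)->(1,1) = 3
Tile 13: (3,0)->(3,0) = 0
Tile 10: (3,1)->(2,1) = 1
Tile 11: (3,2)->(2,2) = 1
Tile 2: (3,3)->(0,1) = 5
Sum: 5 + 3 + 3 + 3 + 1 + 3 + 2 + 4 + 4 + 2 + 3 + 0 + 1 + 1 + 5 = 40

Answer: 40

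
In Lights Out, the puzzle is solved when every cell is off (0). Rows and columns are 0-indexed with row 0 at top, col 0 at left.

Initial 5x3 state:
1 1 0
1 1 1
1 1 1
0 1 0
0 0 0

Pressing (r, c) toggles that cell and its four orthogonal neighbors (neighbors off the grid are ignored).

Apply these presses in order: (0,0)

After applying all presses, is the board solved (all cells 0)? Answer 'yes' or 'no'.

After press 1 at (0,0):
0 0 0
0 1 1
1 1 1
0 1 0
0 0 0

Lights still on: 6

Answer: no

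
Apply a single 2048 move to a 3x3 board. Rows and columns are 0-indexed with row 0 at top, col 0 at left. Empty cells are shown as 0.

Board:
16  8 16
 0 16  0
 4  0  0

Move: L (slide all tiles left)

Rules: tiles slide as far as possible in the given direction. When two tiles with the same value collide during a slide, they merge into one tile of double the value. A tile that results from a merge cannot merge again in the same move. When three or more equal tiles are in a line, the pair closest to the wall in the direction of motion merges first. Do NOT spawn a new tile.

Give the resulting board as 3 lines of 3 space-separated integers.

Answer: 16  8 16
16  0  0
 4  0  0

Derivation:
Slide left:
row 0: [16, 8, 16] -> [16, 8, 16]
row 1: [0, 16, 0] -> [16, 0, 0]
row 2: [4, 0, 0] -> [4, 0, 0]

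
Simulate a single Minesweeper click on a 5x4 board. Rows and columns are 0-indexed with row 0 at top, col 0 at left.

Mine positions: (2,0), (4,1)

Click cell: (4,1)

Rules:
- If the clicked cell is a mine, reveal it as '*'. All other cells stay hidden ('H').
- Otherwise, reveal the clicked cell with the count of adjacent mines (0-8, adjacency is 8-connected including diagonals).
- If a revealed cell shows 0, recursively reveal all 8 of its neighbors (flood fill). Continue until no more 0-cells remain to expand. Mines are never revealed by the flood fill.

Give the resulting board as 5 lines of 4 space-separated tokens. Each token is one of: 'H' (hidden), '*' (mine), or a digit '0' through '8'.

H H H H
H H H H
H H H H
H H H H
H * H H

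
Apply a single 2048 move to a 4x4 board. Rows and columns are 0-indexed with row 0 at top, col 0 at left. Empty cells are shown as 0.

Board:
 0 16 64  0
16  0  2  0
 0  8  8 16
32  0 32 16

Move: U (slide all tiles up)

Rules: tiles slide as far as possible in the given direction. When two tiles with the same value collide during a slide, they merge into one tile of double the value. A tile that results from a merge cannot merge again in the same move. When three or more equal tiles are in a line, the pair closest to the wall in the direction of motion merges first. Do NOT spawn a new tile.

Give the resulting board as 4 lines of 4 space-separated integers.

Answer: 16 16 64 32
32  8  2  0
 0  0  8  0
 0  0 32  0

Derivation:
Slide up:
col 0: [0, 16, 0, 32] -> [16, 32, 0, 0]
col 1: [16, 0, 8, 0] -> [16, 8, 0, 0]
col 2: [64, 2, 8, 32] -> [64, 2, 8, 32]
col 3: [0, 0, 16, 16] -> [32, 0, 0, 0]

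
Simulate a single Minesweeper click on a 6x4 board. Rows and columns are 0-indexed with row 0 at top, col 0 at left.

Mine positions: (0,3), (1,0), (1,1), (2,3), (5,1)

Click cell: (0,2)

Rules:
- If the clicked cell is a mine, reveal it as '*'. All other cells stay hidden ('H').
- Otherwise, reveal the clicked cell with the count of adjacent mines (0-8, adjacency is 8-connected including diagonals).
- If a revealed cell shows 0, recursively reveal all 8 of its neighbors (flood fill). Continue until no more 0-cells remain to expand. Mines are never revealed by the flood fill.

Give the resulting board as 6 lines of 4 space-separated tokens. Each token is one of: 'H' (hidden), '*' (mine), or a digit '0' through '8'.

H H 2 H
H H H H
H H H H
H H H H
H H H H
H H H H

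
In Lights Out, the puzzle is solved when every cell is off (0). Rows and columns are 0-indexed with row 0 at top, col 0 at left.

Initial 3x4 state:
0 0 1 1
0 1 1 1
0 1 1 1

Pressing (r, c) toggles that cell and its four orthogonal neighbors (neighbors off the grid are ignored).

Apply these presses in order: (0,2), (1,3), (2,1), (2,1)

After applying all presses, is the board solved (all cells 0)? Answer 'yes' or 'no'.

Answer: no

Derivation:
After press 1 at (0,2):
0 1 0 0
0 1 0 1
0 1 1 1

After press 2 at (1,3):
0 1 0 1
0 1 1 0
0 1 1 0

After press 3 at (2,1):
0 1 0 1
0 0 1 0
1 0 0 0

After press 4 at (2,1):
0 1 0 1
0 1 1 0
0 1 1 0

Lights still on: 6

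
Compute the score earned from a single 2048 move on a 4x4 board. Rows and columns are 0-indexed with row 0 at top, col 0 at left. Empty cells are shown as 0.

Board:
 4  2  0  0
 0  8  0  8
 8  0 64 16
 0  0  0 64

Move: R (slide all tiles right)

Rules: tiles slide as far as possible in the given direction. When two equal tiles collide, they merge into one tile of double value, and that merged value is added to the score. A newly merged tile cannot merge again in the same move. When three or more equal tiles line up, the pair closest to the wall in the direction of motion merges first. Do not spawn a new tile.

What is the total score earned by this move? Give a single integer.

Slide right:
row 0: [4, 2, 0, 0] -> [0, 0, 4, 2]  score +0 (running 0)
row 1: [0, 8, 0, 8] -> [0, 0, 0, 16]  score +16 (running 16)
row 2: [8, 0, 64, 16] -> [0, 8, 64, 16]  score +0 (running 16)
row 3: [0, 0, 0, 64] -> [0, 0, 0, 64]  score +0 (running 16)
Board after move:
 0  0  4  2
 0  0  0 16
 0  8 64 16
 0  0  0 64

Answer: 16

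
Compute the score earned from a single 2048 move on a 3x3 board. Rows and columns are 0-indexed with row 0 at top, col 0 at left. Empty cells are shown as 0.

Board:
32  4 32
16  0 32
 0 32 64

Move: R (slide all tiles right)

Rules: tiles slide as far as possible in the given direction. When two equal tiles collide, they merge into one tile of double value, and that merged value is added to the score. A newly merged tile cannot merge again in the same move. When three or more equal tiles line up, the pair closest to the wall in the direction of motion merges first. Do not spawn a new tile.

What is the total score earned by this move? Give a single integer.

Answer: 0

Derivation:
Slide right:
row 0: [32, 4, 32] -> [32, 4, 32]  score +0 (running 0)
row 1: [16, 0, 32] -> [0, 16, 32]  score +0 (running 0)
row 2: [0, 32, 64] -> [0, 32, 64]  score +0 (running 0)
Board after move:
32  4 32
 0 16 32
 0 32 64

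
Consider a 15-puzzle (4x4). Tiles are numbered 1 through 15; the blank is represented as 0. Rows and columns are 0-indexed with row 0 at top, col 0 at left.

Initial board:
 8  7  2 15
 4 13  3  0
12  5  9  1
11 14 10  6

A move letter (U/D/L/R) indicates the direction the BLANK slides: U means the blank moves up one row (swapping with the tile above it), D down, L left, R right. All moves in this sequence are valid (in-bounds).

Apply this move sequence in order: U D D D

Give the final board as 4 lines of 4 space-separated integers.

After move 1 (U):
 8  7  2  0
 4 13  3 15
12  5  9  1
11 14 10  6

After move 2 (D):
 8  7  2 15
 4 13  3  0
12  5  9  1
11 14 10  6

After move 3 (D):
 8  7  2 15
 4 13  3  1
12  5  9  0
11 14 10  6

After move 4 (D):
 8  7  2 15
 4 13  3  1
12  5  9  6
11 14 10  0

Answer:  8  7  2 15
 4 13  3  1
12  5  9  6
11 14 10  0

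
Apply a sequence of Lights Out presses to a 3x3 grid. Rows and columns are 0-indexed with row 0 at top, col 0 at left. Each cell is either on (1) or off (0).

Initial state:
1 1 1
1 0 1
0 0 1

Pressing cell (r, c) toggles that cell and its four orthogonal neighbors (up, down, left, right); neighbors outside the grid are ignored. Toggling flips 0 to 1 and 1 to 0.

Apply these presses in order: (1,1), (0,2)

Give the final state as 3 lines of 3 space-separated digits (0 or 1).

After press 1 at (1,1):
1 0 1
0 1 0
0 1 1

After press 2 at (0,2):
1 1 0
0 1 1
0 1 1

Answer: 1 1 0
0 1 1
0 1 1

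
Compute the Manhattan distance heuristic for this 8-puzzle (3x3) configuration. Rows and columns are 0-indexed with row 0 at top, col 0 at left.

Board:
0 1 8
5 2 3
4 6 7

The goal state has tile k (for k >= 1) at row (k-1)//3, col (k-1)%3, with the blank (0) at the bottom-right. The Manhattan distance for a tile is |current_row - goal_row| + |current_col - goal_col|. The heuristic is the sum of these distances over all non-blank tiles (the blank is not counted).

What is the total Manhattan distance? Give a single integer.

Tile 1: at (0,1), goal (0,0), distance |0-0|+|1-0| = 1
Tile 8: at (0,2), goal (2,1), distance |0-2|+|2-1| = 3
Tile 5: at (1,0), goal (1,1), distance |1-1|+|0-1| = 1
Tile 2: at (1,1), goal (0,1), distance |1-0|+|1-1| = 1
Tile 3: at (1,2), goal (0,2), distance |1-0|+|2-2| = 1
Tile 4: at (2,0), goal (1,0), distance |2-1|+|0-0| = 1
Tile 6: at (2,1), goal (1,2), distance |2-1|+|1-2| = 2
Tile 7: at (2,2), goal (2,0), distance |2-2|+|2-0| = 2
Sum: 1 + 3 + 1 + 1 + 1 + 1 + 2 + 2 = 12

Answer: 12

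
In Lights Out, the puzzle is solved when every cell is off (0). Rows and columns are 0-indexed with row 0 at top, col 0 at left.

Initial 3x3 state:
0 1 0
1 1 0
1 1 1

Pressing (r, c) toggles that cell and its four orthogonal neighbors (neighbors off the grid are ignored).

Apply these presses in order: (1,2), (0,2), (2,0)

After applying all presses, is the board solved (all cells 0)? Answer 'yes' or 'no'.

After press 1 at (1,2):
0 1 1
1 0 1
1 1 0

After press 2 at (0,2):
0 0 0
1 0 0
1 1 0

After press 3 at (2,0):
0 0 0
0 0 0
0 0 0

Lights still on: 0

Answer: yes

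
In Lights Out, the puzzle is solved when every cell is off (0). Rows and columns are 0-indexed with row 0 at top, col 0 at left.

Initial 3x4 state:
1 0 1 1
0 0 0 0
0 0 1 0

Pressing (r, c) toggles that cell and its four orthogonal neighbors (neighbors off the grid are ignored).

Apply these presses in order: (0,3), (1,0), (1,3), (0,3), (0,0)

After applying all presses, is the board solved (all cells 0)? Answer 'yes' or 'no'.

Answer: no

Derivation:
After press 1 at (0,3):
1 0 0 0
0 0 0 1
0 0 1 0

After press 2 at (1,0):
0 0 0 0
1 1 0 1
1 0 1 0

After press 3 at (1,3):
0 0 0 1
1 1 1 0
1 0 1 1

After press 4 at (0,3):
0 0 1 0
1 1 1 1
1 0 1 1

After press 5 at (0,0):
1 1 1 0
0 1 1 1
1 0 1 1

Lights still on: 9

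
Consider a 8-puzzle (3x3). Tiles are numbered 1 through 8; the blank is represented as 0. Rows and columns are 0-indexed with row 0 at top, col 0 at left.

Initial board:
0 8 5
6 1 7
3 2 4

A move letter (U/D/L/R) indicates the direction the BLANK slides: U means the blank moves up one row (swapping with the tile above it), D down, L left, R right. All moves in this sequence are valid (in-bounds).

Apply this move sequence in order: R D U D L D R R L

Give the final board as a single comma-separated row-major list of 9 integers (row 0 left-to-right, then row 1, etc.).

After move 1 (R):
8 0 5
6 1 7
3 2 4

After move 2 (D):
8 1 5
6 0 7
3 2 4

After move 3 (U):
8 0 5
6 1 7
3 2 4

After move 4 (D):
8 1 5
6 0 7
3 2 4

After move 5 (L):
8 1 5
0 6 7
3 2 4

After move 6 (D):
8 1 5
3 6 7
0 2 4

After move 7 (R):
8 1 5
3 6 7
2 0 4

After move 8 (R):
8 1 5
3 6 7
2 4 0

After move 9 (L):
8 1 5
3 6 7
2 0 4

Answer: 8, 1, 5, 3, 6, 7, 2, 0, 4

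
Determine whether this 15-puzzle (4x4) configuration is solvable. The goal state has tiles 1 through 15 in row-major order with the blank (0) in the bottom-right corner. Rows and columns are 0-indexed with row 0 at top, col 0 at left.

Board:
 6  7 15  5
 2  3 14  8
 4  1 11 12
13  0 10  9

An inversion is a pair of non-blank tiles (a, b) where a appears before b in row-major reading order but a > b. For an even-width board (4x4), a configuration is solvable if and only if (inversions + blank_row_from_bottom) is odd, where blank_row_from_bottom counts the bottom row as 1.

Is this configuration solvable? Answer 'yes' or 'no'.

Inversions: 46
Blank is in row 3 (0-indexed from top), which is row 1 counting from the bottom (bottom = 1).
46 + 1 = 47, which is odd, so the puzzle is solvable.

Answer: yes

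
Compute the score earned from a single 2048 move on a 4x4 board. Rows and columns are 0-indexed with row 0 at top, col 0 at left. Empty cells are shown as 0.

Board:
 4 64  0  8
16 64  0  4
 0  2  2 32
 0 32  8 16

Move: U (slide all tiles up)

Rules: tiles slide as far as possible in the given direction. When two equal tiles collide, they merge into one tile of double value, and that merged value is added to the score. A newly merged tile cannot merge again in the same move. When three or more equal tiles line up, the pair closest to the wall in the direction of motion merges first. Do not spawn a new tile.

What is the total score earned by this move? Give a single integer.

Slide up:
col 0: [4, 16, 0, 0] -> [4, 16, 0, 0]  score +0 (running 0)
col 1: [64, 64, 2, 32] -> [128, 2, 32, 0]  score +128 (running 128)
col 2: [0, 0, 2, 8] -> [2, 8, 0, 0]  score +0 (running 128)
col 3: [8, 4, 32, 16] -> [8, 4, 32, 16]  score +0 (running 128)
Board after move:
  4 128   2   8
 16   2   8   4
  0  32   0  32
  0   0   0  16

Answer: 128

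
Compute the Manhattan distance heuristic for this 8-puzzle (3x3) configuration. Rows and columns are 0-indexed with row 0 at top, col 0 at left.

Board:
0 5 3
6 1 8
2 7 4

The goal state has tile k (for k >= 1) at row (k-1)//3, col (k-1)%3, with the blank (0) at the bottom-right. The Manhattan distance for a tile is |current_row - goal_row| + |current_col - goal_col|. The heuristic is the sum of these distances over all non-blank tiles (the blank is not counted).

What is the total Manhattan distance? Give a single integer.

Answer: 14

Derivation:
Tile 5: at (0,1), goal (1,1), distance |0-1|+|1-1| = 1
Tile 3: at (0,2), goal (0,2), distance |0-0|+|2-2| = 0
Tile 6: at (1,0), goal (1,2), distance |1-1|+|0-2| = 2
Tile 1: at (1,1), goal (0,0), distance |1-0|+|1-0| = 2
Tile 8: at (1,2), goal (2,1), distance |1-2|+|2-1| = 2
Tile 2: at (2,0), goal (0,1), distance |2-0|+|0-1| = 3
Tile 7: at (2,1), goal (2,0), distance |2-2|+|1-0| = 1
Tile 4: at (2,2), goal (1,0), distance |2-1|+|2-0| = 3
Sum: 1 + 0 + 2 + 2 + 2 + 3 + 1 + 3 = 14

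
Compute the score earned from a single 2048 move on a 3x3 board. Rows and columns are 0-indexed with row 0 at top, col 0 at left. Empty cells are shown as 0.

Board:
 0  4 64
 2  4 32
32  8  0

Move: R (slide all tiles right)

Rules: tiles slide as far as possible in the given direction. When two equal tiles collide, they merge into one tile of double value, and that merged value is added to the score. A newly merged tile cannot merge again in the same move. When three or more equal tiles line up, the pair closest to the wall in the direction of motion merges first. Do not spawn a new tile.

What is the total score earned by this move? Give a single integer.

Answer: 0

Derivation:
Slide right:
row 0: [0, 4, 64] -> [0, 4, 64]  score +0 (running 0)
row 1: [2, 4, 32] -> [2, 4, 32]  score +0 (running 0)
row 2: [32, 8, 0] -> [0, 32, 8]  score +0 (running 0)
Board after move:
 0  4 64
 2  4 32
 0 32  8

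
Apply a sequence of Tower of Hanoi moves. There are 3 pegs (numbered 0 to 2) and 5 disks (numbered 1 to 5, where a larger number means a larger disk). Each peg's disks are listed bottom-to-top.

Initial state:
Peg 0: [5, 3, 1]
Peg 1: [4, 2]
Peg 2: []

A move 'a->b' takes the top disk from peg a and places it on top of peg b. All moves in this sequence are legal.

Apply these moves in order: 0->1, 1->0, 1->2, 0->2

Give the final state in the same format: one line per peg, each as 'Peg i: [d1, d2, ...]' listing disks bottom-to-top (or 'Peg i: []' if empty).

Answer: Peg 0: [5, 3]
Peg 1: [4]
Peg 2: [2, 1]

Derivation:
After move 1 (0->1):
Peg 0: [5, 3]
Peg 1: [4, 2, 1]
Peg 2: []

After move 2 (1->0):
Peg 0: [5, 3, 1]
Peg 1: [4, 2]
Peg 2: []

After move 3 (1->2):
Peg 0: [5, 3, 1]
Peg 1: [4]
Peg 2: [2]

After move 4 (0->2):
Peg 0: [5, 3]
Peg 1: [4]
Peg 2: [2, 1]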